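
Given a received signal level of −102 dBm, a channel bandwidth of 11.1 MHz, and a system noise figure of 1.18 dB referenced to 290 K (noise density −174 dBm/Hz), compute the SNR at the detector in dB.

0.4 dB

Noise floor: N = −174 + 10 log₁₀(B) + NF
10 log₁₀(1.11×10⁷) = 70.45 dB
N = −174 + 70.45 + 1.18 = −102.37 dBm
SNR = P_sig − N = −102 − (−102.37) = 0.37 dB → 0.4 dB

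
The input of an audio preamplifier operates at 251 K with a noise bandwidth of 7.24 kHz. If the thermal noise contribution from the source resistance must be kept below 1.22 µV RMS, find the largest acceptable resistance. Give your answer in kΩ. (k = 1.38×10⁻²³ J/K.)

14.8 kΩ

Johnson–Nyquist: V_n = √(4kTRB) ⇒ R = V_n² / (4kTB)
4kTB = 4 × 1.38×10⁻²³ × 251 × 7.24×10³ = 1.00×10⁻¹⁶
R = (1.22×10⁻⁶)² / 1.00×10⁻¹⁶ = 1.48×10⁴ Ω = 14.8 kΩ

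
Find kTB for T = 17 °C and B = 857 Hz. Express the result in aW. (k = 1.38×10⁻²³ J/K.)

3.43 aW

T = 17 °C + 273.15 = 290.15 K
P_n = kTB = 1.38×10⁻²³ × 290.15 × 8.57×10² = 3.43×10⁻¹⁸ W = 3.43 aW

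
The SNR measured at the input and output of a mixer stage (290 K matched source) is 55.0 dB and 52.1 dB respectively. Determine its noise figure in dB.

NF (dB) = SNR_in(dB) − SNR_out(dB) when the source is at T₀
NF = 55.0 − 52.1 = 2.9 dB

2.9 dB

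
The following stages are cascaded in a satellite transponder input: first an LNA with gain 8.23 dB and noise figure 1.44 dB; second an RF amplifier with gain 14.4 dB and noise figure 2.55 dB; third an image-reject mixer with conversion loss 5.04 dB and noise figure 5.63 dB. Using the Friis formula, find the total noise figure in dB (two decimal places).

Convert to linear (a loss of L dB is a gain of −L dB): F_i = 10^(NF_i/10), G_i = 10^(G_i,dB/10)
  Stage 1: F_1 = 10^(1.44/10) = 1.393, G_1 = 10^(8.23/10) = 6.653
  Stage 2: F_2 = 10^(2.55/10) = 1.799, G_2 = 10^(14.4/10) = 27.54
  Stage 3: F_3 = 10^(5.63/10) = 3.656, G_3 = 10^(−5.04/10) = 0.3133
Friis cascade:
  F = 1.393 + (1.799 − 1)/6.653 + (3.656 − 1)/183.2 = 1.528
NF = 10 log₁₀(1.528) = 1.84 dB

1.84 dB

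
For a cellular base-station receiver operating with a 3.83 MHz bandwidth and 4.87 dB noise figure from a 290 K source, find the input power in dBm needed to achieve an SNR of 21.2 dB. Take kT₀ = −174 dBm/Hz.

Sensitivity = −174 + 10 log₁₀(B) + NF + SNR_min
= −174 + 65.83 + 4.87 + 21.2
= −82.10 dBm → −82.1 dBm

−82.1 dBm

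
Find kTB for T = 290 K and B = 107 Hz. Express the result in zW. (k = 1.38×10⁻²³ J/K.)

P_n = kTB = 1.38×10⁻²³ × 290 × 1.07×10² = 4.28×10⁻¹⁹ W = 428 zW

428 zW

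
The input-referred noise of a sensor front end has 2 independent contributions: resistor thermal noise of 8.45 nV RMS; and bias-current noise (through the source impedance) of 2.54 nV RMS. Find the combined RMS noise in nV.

8.82 nV

Uncorrelated sources add in power (mean-square): V_tot = √(ΣV_i²)
V_tot = √[(8.45×10⁻⁹)² + (2.54×10⁻⁹)²] = 8.82×10⁻⁹ V = 8.82 nV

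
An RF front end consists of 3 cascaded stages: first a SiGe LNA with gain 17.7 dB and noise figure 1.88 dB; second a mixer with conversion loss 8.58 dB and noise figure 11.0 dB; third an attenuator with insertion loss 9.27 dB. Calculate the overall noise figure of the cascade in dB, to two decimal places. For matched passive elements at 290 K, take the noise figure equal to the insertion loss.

Convert to linear (a loss of L dB is a gain of −L dB): F_i = 10^(NF_i/10), G_i = 10^(G_i,dB/10)
  Stage 1: F_1 = 10^(1.88/10) = 1.542, G_1 = 10^(17.7/10) = 58.88
  Stage 2: F_2 = 10^(11.0/10) = 12.59, G_2 = 10^(−8.58/10) = 0.1387
  Stage 3: F_3 = 10^(9.27/10) = 8.453, G_3 = 10^(−9.27/10) = 0.1183
Friis cascade:
  F = 1.542 + (12.59 − 1)/58.88 + (8.453 − 1)/8.166 = 2.651
NF = 10 log₁₀(2.651) = 4.23 dB

4.23 dB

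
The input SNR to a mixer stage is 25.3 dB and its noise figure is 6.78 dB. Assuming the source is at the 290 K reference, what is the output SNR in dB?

By definition F = SNR_in/SNR_out, so in dB: SNR_out = SNR_in − NF
SNR_out = 25.3 − 6.78 = 18.52 dB

18.52 dB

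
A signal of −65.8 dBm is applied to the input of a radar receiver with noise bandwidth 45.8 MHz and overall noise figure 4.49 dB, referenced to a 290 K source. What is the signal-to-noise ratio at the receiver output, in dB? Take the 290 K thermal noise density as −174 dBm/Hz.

27.1 dB

Noise floor: N = −174 + 10 log₁₀(B) + NF
10 log₁₀(4.58×10⁷) = 76.61 dB
N = −174 + 76.61 + 4.49 = −92.90 dBm
SNR = P_sig − N = −65.8 − (−92.90) = 27.10 dB → 27.1 dB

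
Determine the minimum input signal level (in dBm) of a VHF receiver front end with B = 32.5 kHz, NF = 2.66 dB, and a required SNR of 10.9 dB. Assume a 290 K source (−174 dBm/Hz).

Sensitivity = −174 + 10 log₁₀(B) + NF + SNR_min
= −174 + 45.12 + 2.66 + 10.9
= −115.32 dBm → −115.3 dBm

−115.3 dBm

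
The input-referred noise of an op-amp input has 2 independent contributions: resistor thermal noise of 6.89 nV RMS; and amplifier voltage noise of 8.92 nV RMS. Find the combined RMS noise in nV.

11.3 nV

Uncorrelated sources add in power (mean-square): V_tot = √(ΣV_i²)
V_tot = √[(6.89×10⁻⁹)² + (8.92×10⁻⁹)²] = 1.13×10⁻⁸ V = 11.3 nV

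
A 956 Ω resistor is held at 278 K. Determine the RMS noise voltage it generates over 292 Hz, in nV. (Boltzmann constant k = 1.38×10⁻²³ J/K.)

V_n = √(4kTRB)
4kTRB = 4 × 1.38×10⁻²³ × 278 × 9.56×10² × 2.92×10² = 4.28×10⁻¹⁵ V²
V_n = √(4.28×10⁻¹⁵) = 6.55×10⁻⁸ V = 65.5 nV

65.5 nV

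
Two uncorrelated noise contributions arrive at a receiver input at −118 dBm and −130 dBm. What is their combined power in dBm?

Convert to linear, add, convert back:
P₁ = 1.58×10⁻¹⁵ W, P₂ = 1.00×10⁻¹⁶ W
P_tot = 1.68×10⁻¹⁵ W → 10 log₁₀(P_tot / 10⁻³) = −117.7 dBm

−117.7 dBm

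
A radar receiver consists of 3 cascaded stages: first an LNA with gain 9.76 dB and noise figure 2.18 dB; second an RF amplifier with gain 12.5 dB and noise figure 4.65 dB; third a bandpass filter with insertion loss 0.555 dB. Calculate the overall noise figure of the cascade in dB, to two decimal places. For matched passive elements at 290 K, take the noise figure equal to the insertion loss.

Convert to linear (a loss of L dB is a gain of −L dB): F_i = 10^(NF_i/10), G_i = 10^(G_i,dB/10)
  Stage 1: F_1 = 10^(2.18/10) = 1.652, G_1 = 10^(9.76/10) = 9.462
  Stage 2: F_2 = 10^(4.65/10) = 2.917, G_2 = 10^(12.5/10) = 17.78
  Stage 3: F_3 = 10^(0.555/10) = 1.136, G_3 = 10^(−0.555/10) = 0.8800
Friis cascade:
  F = 1.652 + (2.917 − 1)/9.462 + (1.136 − 1)/168.3 = 1.855
NF = 10 log₁₀(1.855) = 2.68 dB

2.68 dB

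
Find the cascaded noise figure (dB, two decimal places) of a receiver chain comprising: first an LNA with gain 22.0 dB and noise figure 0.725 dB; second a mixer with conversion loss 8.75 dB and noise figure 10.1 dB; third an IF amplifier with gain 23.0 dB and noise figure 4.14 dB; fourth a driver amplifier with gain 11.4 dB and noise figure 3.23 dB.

1.19 dB

Convert to linear (a loss of L dB is a gain of −L dB): F_i = 10^(NF_i/10), G_i = 10^(G_i,dB/10)
  Stage 1: F_1 = 10^(0.725/10) = 1.182, G_1 = 10^(22.0/10) = 158.5
  Stage 2: F_2 = 10^(10.1/10) = 10.23, G_2 = 10^(−8.75/10) = 0.1334
  Stage 3: F_3 = 10^(4.14/10) = 2.594, G_3 = 10^(23.0/10) = 199.5
  Stage 4: F_4 = 10^(3.23/10) = 2.104, G_4 = 10^(11.4/10) = 13.80
Friis cascade:
  F = 1.182 + (10.23 − 1)/158.5 + (2.594 − 1)/21.13 + (2.104 − 1)/4217 = 1.316
NF = 10 log₁₀(1.316) = 1.19 dB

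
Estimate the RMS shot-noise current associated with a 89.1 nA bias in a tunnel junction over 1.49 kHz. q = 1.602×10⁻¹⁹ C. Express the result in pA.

I_n = √(2qI·B)
2qI·B = 2 × 1.602×10⁻¹⁹ × 8.91×10⁻⁸ × 1.49×10³ = 4.25×10⁻²³ A²
I_n = √(4.25×10⁻²³) = 6.52×10⁻¹² A = 6.52 pA

6.52 pA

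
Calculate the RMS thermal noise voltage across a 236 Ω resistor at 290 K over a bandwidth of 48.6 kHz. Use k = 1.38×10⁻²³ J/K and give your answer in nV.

428 nV

V_n = √(4kTRB)
4kTRB = 4 × 1.38×10⁻²³ × 290 × 2.36×10² × 4.86×10⁴ = 1.84×10⁻¹³ V²
V_n = √(1.84×10⁻¹³) = 4.28×10⁻⁷ V = 428 nV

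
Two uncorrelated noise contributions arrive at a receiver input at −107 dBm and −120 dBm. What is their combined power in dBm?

−106.8 dBm

Convert to linear, add, convert back:
P₁ = 2.00×10⁻¹⁴ W, P₂ = 1.00×10⁻¹⁵ W
P_tot = 2.10×10⁻¹⁴ W → 10 log₁₀(P_tot / 10⁻³) = −106.8 dBm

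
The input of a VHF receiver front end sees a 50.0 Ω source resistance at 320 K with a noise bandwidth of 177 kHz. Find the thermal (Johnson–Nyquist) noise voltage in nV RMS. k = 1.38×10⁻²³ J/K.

395 nV

V_n = √(4kTRB)
4kTRB = 4 × 1.38×10⁻²³ × 320 × 5.00×10¹ × 1.77×10⁵ = 1.56×10⁻¹³ V²
V_n = √(1.56×10⁻¹³) = 3.95×10⁻⁷ V = 395 nV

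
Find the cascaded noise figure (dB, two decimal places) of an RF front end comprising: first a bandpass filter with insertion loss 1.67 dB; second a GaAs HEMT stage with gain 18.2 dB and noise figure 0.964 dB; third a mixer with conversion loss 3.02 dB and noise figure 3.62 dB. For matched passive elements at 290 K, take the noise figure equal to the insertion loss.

Convert to linear (a loss of L dB is a gain of −L dB): F_i = 10^(NF_i/10), G_i = 10^(G_i,dB/10)
  Stage 1: F_1 = 10^(1.67/10) = 1.469, G_1 = 10^(−1.67/10) = 0.6808
  Stage 2: F_2 = 10^(0.964/10) = 1.249, G_2 = 10^(18.2/10) = 66.07
  Stage 3: F_3 = 10^(3.62/10) = 2.301, G_3 = 10^(−3.02/10) = 0.4989
Friis cascade:
  F = 1.469 + (1.249 − 1)/0.6808 + (2.301 − 1)/44.98 = 1.863
NF = 10 log₁₀(1.863) = 2.70 dB

2.70 dB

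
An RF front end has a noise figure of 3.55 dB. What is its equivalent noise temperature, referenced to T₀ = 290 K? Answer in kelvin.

367 K

F = 10^(3.55/10) = 2.26464
T_e = (F − 1)·T₀ = (2.26464 − 1) × 290 = 367 K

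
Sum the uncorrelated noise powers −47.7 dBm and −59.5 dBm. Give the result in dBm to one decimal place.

Convert to linear, add, convert back:
P₁ = 1.70×10⁻⁸ W, P₂ = 1.12×10⁻⁹ W
P_tot = 1.81×10⁻⁸ W → 10 log₁₀(P_tot / 10⁻³) = −47.4 dBm

−47.4 dBm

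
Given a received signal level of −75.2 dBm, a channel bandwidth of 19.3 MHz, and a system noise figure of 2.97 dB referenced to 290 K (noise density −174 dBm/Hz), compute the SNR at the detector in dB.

23.0 dB

Noise floor: N = −174 + 10 log₁₀(B) + NF
10 log₁₀(1.93×10⁷) = 72.86 dB
N = −174 + 72.86 + 2.97 = −98.17 dBm
SNR = P_sig − N = −75.2 − (−98.17) = 22.97 dB → 23.0 dB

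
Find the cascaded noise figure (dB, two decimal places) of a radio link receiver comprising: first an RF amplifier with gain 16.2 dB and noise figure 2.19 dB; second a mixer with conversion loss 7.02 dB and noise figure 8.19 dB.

2.53 dB

Convert to linear (a loss of L dB is a gain of −L dB): F_i = 10^(NF_i/10), G_i = 10^(G_i,dB/10)
  Stage 1: F_1 = 10^(2.19/10) = 1.656, G_1 = 10^(16.2/10) = 41.69
  Stage 2: F_2 = 10^(8.19/10) = 6.592, G_2 = 10^(−7.02/10) = 0.1986
Friis cascade:
  F = 1.656 + (6.592 − 1)/41.69 = 1.790
NF = 10 log₁₀(1.790) = 2.53 dB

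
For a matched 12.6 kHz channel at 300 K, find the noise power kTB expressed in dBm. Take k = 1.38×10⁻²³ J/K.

−132.8 dBm

P_n = kTB = 1.38×10⁻²³ × 300 × 1.26×10⁴ = 5.22×10⁻¹⁷ W
In dBm: 10 log₁₀(5.22×10⁻¹⁷ / 10⁻³) = −132.8 dBm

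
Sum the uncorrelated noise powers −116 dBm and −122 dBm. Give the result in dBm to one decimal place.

−115.0 dBm

Convert to linear, add, convert back:
P₁ = 2.51×10⁻¹⁵ W, P₂ = 6.31×10⁻¹⁶ W
P_tot = 3.14×10⁻¹⁵ W → 10 log₁₀(P_tot / 10⁻³) = −115.0 dBm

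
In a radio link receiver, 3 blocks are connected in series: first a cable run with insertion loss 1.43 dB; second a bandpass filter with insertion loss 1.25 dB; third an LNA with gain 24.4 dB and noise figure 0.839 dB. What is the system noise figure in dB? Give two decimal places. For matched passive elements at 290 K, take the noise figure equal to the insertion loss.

Convert to linear (a loss of L dB is a gain of −L dB): F_i = 10^(NF_i/10), G_i = 10^(G_i,dB/10)
  Stage 1: F_1 = 10^(1.43/10) = 1.390, G_1 = 10^(−1.43/10) = 0.7194
  Stage 2: F_2 = 10^(1.25/10) = 1.334, G_2 = 10^(−1.25/10) = 0.7499
  Stage 3: F_3 = 10^(0.839/10) = 1.213, G_3 = 10^(24.4/10) = 275.4
Friis cascade:
  F = 1.390 + (1.334 − 1)/0.7194 + (1.213 − 1)/0.5395 = 2.249
NF = 10 log₁₀(2.249) = 3.52 dB

3.52 dB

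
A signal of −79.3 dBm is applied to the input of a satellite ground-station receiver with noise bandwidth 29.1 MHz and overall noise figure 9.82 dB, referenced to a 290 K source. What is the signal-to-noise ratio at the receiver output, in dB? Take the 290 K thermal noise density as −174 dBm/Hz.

Noise floor: N = −174 + 10 log₁₀(B) + NF
10 log₁₀(2.91×10⁷) = 74.64 dB
N = −174 + 74.64 + 9.82 = −89.54 dBm
SNR = P_sig − N = −79.3 − (−89.54) = 10.24 dB → 10.2 dB

10.2 dB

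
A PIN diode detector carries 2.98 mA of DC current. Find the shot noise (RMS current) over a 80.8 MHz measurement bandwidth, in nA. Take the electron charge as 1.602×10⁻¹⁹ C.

278 nA

I_n = √(2qI·B)
2qI·B = 2 × 1.602×10⁻¹⁹ × 2.98×10⁻³ × 8.08×10⁷ = 7.71×10⁻¹⁴ A²
I_n = √(7.71×10⁻¹⁴) = 2.78×10⁻⁷ A = 278 nA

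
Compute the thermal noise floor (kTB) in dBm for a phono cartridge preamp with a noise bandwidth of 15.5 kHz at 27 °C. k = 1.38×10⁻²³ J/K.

T = 27 °C + 273.15 = 300.15 K
P_n = kTB = 1.38×10⁻²³ × 300.15 × 1.55×10⁴ = 6.42×10⁻¹⁷ W
In dBm: 10 log₁₀(6.42×10⁻¹⁷ / 10⁻³) = −131.9 dBm

−131.9 dBm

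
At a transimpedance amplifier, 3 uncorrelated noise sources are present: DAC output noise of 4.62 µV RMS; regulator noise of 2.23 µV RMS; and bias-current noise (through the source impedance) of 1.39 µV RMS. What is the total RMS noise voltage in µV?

5.32 µV

Uncorrelated sources add in power (mean-square): V_tot = √(ΣV_i²)
V_tot = √[(4.62×10⁻⁶)² + (2.23×10⁻⁶)² + (1.39×10⁻⁶)²] = 5.32×10⁻⁶ V = 5.32 µV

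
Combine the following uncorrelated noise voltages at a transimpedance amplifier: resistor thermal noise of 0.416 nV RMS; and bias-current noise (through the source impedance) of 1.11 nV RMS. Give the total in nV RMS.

1.19 nV

Uncorrelated sources add in power (mean-square): V_tot = √(ΣV_i²)
V_tot = √[(4.16×10⁻¹⁰)² + (1.11×10⁻⁹)²] = 1.19×10⁻⁹ V = 1.19 nV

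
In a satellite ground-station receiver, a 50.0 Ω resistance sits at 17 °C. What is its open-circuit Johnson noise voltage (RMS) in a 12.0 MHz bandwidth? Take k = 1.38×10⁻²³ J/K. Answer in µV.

3.10 µV

T = 17 °C + 273.15 = 290.15 K
V_n = √(4kTRB)
4kTRB = 4 × 1.38×10⁻²³ × 290.15 × 5.00×10¹ × 1.20×10⁷ = 9.61×10⁻¹² V²
V_n = √(9.61×10⁻¹²) = 3.10×10⁻⁶ V = 3.10 µV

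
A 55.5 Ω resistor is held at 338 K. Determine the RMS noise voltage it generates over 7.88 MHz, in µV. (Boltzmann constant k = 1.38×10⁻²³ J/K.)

2.86 µV

V_n = √(4kTRB)
4kTRB = 4 × 1.38×10⁻²³ × 338 × 5.55×10¹ × 7.88×10⁶ = 8.16×10⁻¹² V²
V_n = √(8.16×10⁻¹²) = 2.86×10⁻⁶ V = 2.86 µV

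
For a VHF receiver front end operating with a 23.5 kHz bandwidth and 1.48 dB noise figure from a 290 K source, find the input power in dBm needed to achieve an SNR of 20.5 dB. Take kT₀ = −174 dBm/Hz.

−108.3 dBm

Sensitivity = −174 + 10 log₁₀(B) + NF + SNR_min
= −174 + 43.71 + 1.48 + 20.5
= −108.31 dBm → −108.3 dBm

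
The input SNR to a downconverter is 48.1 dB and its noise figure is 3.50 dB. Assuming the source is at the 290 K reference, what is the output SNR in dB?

44.60 dB

By definition F = SNR_in/SNR_out, so in dB: SNR_out = SNR_in − NF
SNR_out = 48.1 − 3.50 = 44.60 dB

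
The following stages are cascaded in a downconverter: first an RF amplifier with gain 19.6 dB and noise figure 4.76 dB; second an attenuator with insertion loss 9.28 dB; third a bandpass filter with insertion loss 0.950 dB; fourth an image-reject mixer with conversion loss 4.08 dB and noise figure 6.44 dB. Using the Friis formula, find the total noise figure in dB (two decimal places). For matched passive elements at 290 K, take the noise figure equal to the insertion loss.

5.43 dB

Convert to linear (a loss of L dB is a gain of −L dB): F_i = 10^(NF_i/10), G_i = 10^(G_i,dB/10)
  Stage 1: F_1 = 10^(4.76/10) = 2.992, G_1 = 10^(19.6/10) = 91.20
  Stage 2: F_2 = 10^(9.28/10) = 8.472, G_2 = 10^(−9.28/10) = 0.1180
  Stage 3: F_3 = 10^(0.950/10) = 1.245, G_3 = 10^(−0.950/10) = 0.8035
  Stage 4: F_4 = 10^(6.44/10) = 4.406, G_4 = 10^(−4.08/10) = 0.3908
Friis cascade:
  F = 2.992 + (8.472 − 1)/91.20 + (1.245 − 1)/10.76 + (4.406 − 1)/8.650 = 3.491
NF = 10 log₁₀(3.491) = 5.43 dB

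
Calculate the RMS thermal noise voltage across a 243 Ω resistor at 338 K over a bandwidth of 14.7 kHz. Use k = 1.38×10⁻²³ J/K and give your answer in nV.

V_n = √(4kTRB)
4kTRB = 4 × 1.38×10⁻²³ × 338 × 2.43×10² × 1.47×10⁴ = 6.66×10⁻¹⁴ V²
V_n = √(6.66×10⁻¹⁴) = 2.58×10⁻⁷ V = 258 nV

258 nV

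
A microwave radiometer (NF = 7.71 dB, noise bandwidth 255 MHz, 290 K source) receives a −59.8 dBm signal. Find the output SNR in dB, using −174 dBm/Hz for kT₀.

22.4 dB

Noise floor: N = −174 + 10 log₁₀(B) + NF
10 log₁₀(2.55×10⁸) = 84.07 dB
N = −174 + 84.07 + 7.71 = −82.22 dBm
SNR = P_sig − N = −59.8 − (−82.22) = 22.42 dB → 22.4 dB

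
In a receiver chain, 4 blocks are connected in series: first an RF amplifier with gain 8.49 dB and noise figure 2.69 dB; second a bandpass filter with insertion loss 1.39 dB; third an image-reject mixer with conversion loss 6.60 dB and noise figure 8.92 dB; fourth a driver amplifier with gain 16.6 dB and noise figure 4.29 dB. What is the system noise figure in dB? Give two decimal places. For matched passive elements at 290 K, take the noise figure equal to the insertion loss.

Convert to linear (a loss of L dB is a gain of −L dB): F_i = 10^(NF_i/10), G_i = 10^(G_i,dB/10)
  Stage 1: F_1 = 10^(2.69/10) = 1.858, G_1 = 10^(8.49/10) = 7.063
  Stage 2: F_2 = 10^(1.39/10) = 1.377, G_2 = 10^(−1.39/10) = 0.7261
  Stage 3: F_3 = 10^(8.92/10) = 7.798, G_3 = 10^(−6.60/10) = 0.2188
  Stage 4: F_4 = 10^(4.29/10) = 2.685, G_4 = 10^(16.6/10) = 45.71
Friis cascade:
  F = 1.858 + (1.377 − 1)/7.063 + (7.798 − 1)/5.129 + (2.685 − 1)/1.122 = 4.739
NF = 10 log₁₀(4.739) = 6.76 dB

6.76 dB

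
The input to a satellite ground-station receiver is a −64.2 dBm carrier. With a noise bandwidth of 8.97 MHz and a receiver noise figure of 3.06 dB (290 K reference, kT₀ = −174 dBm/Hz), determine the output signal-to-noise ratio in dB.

37.2 dB

Noise floor: N = −174 + 10 log₁₀(B) + NF
10 log₁₀(8.97×10⁶) = 69.53 dB
N = −174 + 69.53 + 3.06 = −101.41 dBm
SNR = P_sig − N = −64.2 − (−101.41) = 37.21 dB → 37.2 dB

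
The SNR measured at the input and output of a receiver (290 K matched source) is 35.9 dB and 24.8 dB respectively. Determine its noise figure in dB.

NF (dB) = SNR_in(dB) − SNR_out(dB) when the source is at T₀
NF = 35.9 − 24.8 = 11.1 dB

11.1 dB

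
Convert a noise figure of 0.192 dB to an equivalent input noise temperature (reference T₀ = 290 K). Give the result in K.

F = 10^(0.192/10) = 1.0452
T_e = (F − 1)·T₀ = (1.0452 − 1) × 290 = 13.1 K

13.1 K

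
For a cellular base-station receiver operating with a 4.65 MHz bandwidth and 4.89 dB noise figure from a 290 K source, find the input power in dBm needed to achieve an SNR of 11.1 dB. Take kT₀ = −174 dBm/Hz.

−91.3 dBm

Sensitivity = −174 + 10 log₁₀(B) + NF + SNR_min
= −174 + 66.67 + 4.89 + 11.1
= −91.34 dBm → −91.3 dBm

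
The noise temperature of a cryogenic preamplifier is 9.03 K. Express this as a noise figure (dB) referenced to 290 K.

F = 1 + T_e/T₀ = 1 + 9.03/290 = 1.03114
NF = 10 log₁₀(1.03114) = 0.133 dB

0.133 dB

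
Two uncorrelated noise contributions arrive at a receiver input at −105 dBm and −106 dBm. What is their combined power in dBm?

Convert to linear, add, convert back:
P₁ = 3.16×10⁻¹⁴ W, P₂ = 2.51×10⁻¹⁴ W
P_tot = 5.67×10⁻¹⁴ W → 10 log₁₀(P_tot / 10⁻³) = −102.5 dBm

−102.5 dBm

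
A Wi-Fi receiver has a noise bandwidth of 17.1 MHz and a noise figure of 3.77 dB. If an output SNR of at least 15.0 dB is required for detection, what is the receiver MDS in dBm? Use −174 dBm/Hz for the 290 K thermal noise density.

−82.9 dBm

Sensitivity = −174 + 10 log₁₀(B) + NF + SNR_min
= −174 + 72.33 + 3.77 + 15.0
= −82.90 dBm → −82.9 dBm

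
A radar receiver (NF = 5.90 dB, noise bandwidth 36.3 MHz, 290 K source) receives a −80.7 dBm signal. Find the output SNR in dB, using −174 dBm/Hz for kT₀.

Noise floor: N = −174 + 10 log₁₀(B) + NF
10 log₁₀(3.63×10⁷) = 75.6 dB
N = −174 + 75.6 + 5.90 = −92.50 dBm
SNR = P_sig − N = −80.7 − (−92.50) = 11.80 dB → 11.8 dB

11.8 dB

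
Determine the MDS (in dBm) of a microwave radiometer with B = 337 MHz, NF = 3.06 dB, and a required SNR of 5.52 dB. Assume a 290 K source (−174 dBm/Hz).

−80.1 dBm

Sensitivity = −174 + 10 log₁₀(B) + NF + SNR_min
= −174 + 85.28 + 3.06 + 5.52
= −80.14 dBm → −80.1 dBm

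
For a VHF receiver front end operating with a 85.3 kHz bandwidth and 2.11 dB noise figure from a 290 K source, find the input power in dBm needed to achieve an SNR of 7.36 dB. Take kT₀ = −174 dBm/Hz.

Sensitivity = −174 + 10 log₁₀(B) + NF + SNR_min
= −174 + 49.31 + 2.11 + 7.36
= −115.22 dBm → −115.2 dBm

−115.2 dBm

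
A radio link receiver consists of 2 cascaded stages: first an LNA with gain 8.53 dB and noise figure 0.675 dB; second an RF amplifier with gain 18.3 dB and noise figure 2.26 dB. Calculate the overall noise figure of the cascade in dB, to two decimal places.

1.02 dB

Convert to linear (a loss of L dB is a gain of −L dB): F_i = 10^(NF_i/10), G_i = 10^(G_i,dB/10)
  Stage 1: F_1 = 10^(0.675/10) = 1.168, G_1 = 10^(8.53/10) = 7.129
  Stage 2: F_2 = 10^(2.26/10) = 1.683, G_2 = 10^(18.3/10) = 67.61
Friis cascade:
  F = 1.168 + (1.683 − 1)/7.129 = 1.264
NF = 10 log₁₀(1.264) = 1.02 dB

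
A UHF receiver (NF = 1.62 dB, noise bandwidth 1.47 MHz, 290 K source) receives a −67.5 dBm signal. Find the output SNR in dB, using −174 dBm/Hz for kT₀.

43.2 dB

Noise floor: N = −174 + 10 log₁₀(B) + NF
10 log₁₀(1.47×10⁶) = 61.67 dB
N = −174 + 61.67 + 1.62 = −110.71 dBm
SNR = P_sig − N = −67.5 − (−110.71) = 43.21 dB → 43.2 dB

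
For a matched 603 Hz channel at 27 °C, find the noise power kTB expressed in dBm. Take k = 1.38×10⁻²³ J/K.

−146.0 dBm

T = 27 °C + 273.15 = 300.15 K
P_n = kTB = 1.38×10⁻²³ × 300.15 × 6.03×10² = 2.50×10⁻¹⁸ W
In dBm: 10 log₁₀(2.50×10⁻¹⁸ / 10⁻³) = −146.0 dBm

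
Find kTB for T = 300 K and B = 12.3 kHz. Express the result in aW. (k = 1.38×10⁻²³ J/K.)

P_n = kTB = 1.38×10⁻²³ × 300 × 1.23×10⁴ = 5.09×10⁻¹⁷ W = 50.9 aW

50.9 aW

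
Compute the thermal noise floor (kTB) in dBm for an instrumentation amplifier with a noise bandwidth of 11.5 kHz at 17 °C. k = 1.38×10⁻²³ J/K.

T = 17 °C + 273.15 = 290.15 K
P_n = kTB = 1.38×10⁻²³ × 290.15 × 1.15×10⁴ = 4.60×10⁻¹⁷ W
In dBm: 10 log₁₀(4.60×10⁻¹⁷ / 10⁻³) = −133.4 dBm

−133.4 dBm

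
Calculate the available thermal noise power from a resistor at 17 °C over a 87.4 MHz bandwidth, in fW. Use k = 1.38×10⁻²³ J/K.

350 fW

T = 17 °C + 273.15 = 290.15 K
P_n = kTB = 1.38×10⁻²³ × 290.15 × 8.74×10⁷ = 3.50×10⁻¹³ W = 350 fW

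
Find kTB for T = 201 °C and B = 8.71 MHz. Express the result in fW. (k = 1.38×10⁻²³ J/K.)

T = 201 °C + 273.15 = 474.15 K
P_n = kTB = 1.38×10⁻²³ × 474.15 × 8.71×10⁶ = 5.70×10⁻¹⁴ W = 57.0 fW

57.0 fW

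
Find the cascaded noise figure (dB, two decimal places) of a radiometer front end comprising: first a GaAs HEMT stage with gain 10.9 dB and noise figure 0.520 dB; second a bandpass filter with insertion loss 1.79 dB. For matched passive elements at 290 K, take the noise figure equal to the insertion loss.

Convert to linear (a loss of L dB is a gain of −L dB): F_i = 10^(NF_i/10), G_i = 10^(G_i,dB/10)
  Stage 1: F_1 = 10^(0.520/10) = 1.127, G_1 = 10^(10.9/10) = 12.30
  Stage 2: F_2 = 10^(1.79/10) = 1.510, G_2 = 10^(−1.79/10) = 0.6622
Friis cascade:
  F = 1.127 + (1.510 − 1)/12.30 = 1.169
NF = 10 log₁₀(1.169) = 0.68 dB

0.68 dB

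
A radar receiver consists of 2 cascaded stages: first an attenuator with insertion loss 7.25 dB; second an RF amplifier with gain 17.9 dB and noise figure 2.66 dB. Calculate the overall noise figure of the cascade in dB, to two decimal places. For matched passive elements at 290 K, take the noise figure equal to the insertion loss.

9.91 dB

Convert to linear (a loss of L dB is a gain of −L dB): F_i = 10^(NF_i/10), G_i = 10^(G_i,dB/10)
  Stage 1: F_1 = 10^(7.25/10) = 5.309, G_1 = 10^(−7.25/10) = 0.1884
  Stage 2: F_2 = 10^(2.66/10) = 1.845, G_2 = 10^(17.9/10) = 61.66
Friis cascade:
  F = 5.309 + (1.845 − 1)/0.1884 = 9.795
NF = 10 log₁₀(9.795) = 9.91 dB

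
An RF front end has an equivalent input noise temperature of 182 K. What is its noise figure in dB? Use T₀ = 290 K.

F = 1 + T_e/T₀ = 1 + 182/290 = 1.62759
NF = 10 log₁₀(1.62759) = 2.12 dB

2.12 dB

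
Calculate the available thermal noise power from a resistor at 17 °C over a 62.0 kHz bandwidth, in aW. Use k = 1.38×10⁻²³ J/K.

T = 17 °C + 273.15 = 290.15 K
P_n = kTB = 1.38×10⁻²³ × 290.15 × 6.20×10⁴ = 2.48×10⁻¹⁶ W = 248 aW

248 aW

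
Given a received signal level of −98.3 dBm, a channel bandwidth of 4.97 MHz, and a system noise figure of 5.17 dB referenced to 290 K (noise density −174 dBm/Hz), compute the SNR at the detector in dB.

Noise floor: N = −174 + 10 log₁₀(B) + NF
10 log₁₀(4.97×10⁶) = 66.96 dB
N = −174 + 66.96 + 5.17 = −101.87 dBm
SNR = P_sig − N = −98.3 − (−101.87) = 3.57 dB → 3.6 dB

3.6 dB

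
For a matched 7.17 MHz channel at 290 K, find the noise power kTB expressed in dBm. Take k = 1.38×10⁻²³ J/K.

−105.4 dBm

P_n = kTB = 1.38×10⁻²³ × 290 × 7.17×10⁶ = 2.87×10⁻¹⁴ W
In dBm: 10 log₁₀(2.87×10⁻¹⁴ / 10⁻³) = −105.4 dBm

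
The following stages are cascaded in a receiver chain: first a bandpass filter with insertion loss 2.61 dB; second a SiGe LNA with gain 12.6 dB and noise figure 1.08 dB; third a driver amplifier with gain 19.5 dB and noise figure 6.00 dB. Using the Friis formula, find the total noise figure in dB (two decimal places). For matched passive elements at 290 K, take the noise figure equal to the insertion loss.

4.21 dB

Convert to linear (a loss of L dB is a gain of −L dB): F_i = 10^(NF_i/10), G_i = 10^(G_i,dB/10)
  Stage 1: F_1 = 10^(2.61/10) = 1.824, G_1 = 10^(−2.61/10) = 0.5483
  Stage 2: F_2 = 10^(1.08/10) = 1.282, G_2 = 10^(12.6/10) = 18.20
  Stage 3: F_3 = 10^(6.00/10) = 3.981, G_3 = 10^(19.5/10) = 89.13
Friis cascade:
  F = 1.824 + (1.282 − 1)/0.5483 + (3.981 − 1)/9.977 = 2.638
NF = 10 log₁₀(2.638) = 4.21 dB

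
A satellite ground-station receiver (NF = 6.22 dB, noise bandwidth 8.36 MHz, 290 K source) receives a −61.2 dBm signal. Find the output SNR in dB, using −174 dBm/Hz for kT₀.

37.4 dB

Noise floor: N = −174 + 10 log₁₀(B) + NF
10 log₁₀(8.36×10⁶) = 69.22 dB
N = −174 + 69.22 + 6.22 = −98.56 dBm
SNR = P_sig − N = −61.2 − (−98.56) = 37.36 dB → 37.4 dB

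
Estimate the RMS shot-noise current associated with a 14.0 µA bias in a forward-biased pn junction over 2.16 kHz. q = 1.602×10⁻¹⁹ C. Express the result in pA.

I_n = √(2qI·B)
2qI·B = 2 × 1.602×10⁻¹⁹ × 1.40×10⁻⁵ × 2.16×10³ = 9.69×10⁻²¹ A²
I_n = √(9.69×10⁻²¹) = 9.84×10⁻¹¹ A = 98.4 pA

98.4 pA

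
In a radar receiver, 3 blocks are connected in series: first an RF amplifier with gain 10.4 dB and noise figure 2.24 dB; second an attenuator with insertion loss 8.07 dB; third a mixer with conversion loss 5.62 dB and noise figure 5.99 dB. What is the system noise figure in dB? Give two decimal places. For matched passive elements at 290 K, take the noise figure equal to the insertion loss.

5.92 dB

Convert to linear (a loss of L dB is a gain of −L dB): F_i = 10^(NF_i/10), G_i = 10^(G_i,dB/10)
  Stage 1: F_1 = 10^(2.24/10) = 1.675, G_1 = 10^(10.4/10) = 10.96
  Stage 2: F_2 = 10^(8.07/10) = 6.412, G_2 = 10^(−8.07/10) = 0.1560
  Stage 3: F_3 = 10^(5.99/10) = 3.972, G_3 = 10^(−5.62/10) = 0.2742
Friis cascade:
  F = 1.675 + (6.412 − 1)/10.96 + (3.972 − 1)/1.710 = 3.906
NF = 10 log₁₀(3.906) = 5.92 dB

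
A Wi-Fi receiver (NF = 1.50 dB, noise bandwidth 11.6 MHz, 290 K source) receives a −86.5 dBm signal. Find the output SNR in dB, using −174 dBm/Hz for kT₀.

15.4 dB

Noise floor: N = −174 + 10 log₁₀(B) + NF
10 log₁₀(1.16×10⁷) = 70.64 dB
N = −174 + 70.64 + 1.50 = −101.86 dBm
SNR = P_sig − N = −86.5 − (−101.86) = 15.36 dB → 15.4 dB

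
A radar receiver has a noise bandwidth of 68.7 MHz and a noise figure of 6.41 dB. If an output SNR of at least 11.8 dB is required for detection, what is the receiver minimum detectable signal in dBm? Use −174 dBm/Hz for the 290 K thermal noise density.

−77.4 dBm

Sensitivity = −174 + 10 log₁₀(B) + NF + SNR_min
= −174 + 78.37 + 6.41 + 11.8
= −77.42 dBm → −77.4 dBm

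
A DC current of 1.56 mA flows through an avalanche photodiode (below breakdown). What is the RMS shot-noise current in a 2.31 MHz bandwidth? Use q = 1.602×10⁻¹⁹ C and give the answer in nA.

34.0 nA

I_n = √(2qI·B)
2qI·B = 2 × 1.602×10⁻¹⁹ × 1.56×10⁻³ × 2.31×10⁶ = 1.15×10⁻¹⁵ A²
I_n = √(1.15×10⁻¹⁵) = 3.40×10⁻⁸ A = 34.0 nA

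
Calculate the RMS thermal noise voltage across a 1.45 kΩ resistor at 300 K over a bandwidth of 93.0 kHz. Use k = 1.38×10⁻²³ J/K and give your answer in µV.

V_n = √(4kTRB)
4kTRB = 4 × 1.38×10⁻²³ × 300 × 1.45×10³ × 9.30×10⁴ = 2.23×10⁻¹² V²
V_n = √(2.23×10⁻¹²) = 1.49×10⁻⁶ V = 1.49 µV

1.49 µV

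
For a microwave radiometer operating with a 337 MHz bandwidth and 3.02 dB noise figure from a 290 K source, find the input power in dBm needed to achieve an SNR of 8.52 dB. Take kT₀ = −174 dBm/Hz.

Sensitivity = −174 + 10 log₁₀(B) + NF + SNR_min
= −174 + 85.28 + 3.02 + 8.52
= −77.18 dBm → −77.2 dBm

−77.2 dBm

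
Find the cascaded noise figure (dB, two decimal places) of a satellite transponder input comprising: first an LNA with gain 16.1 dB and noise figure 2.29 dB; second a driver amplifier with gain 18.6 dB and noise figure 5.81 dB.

2.46 dB

Convert to linear (a loss of L dB is a gain of −L dB): F_i = 10^(NF_i/10), G_i = 10^(G_i,dB/10)
  Stage 1: F_1 = 10^(2.29/10) = 1.694, G_1 = 10^(16.1/10) = 40.74
  Stage 2: F_2 = 10^(5.81/10) = 3.811, G_2 = 10^(18.6/10) = 72.44
Friis cascade:
  F = 1.694 + (3.811 − 1)/40.74 = 1.763
NF = 10 log₁₀(1.763) = 2.46 dB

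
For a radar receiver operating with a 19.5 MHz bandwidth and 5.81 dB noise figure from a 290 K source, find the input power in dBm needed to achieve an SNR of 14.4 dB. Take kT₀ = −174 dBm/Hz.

−80.9 dBm

Sensitivity = −174 + 10 log₁₀(B) + NF + SNR_min
= −174 + 72.9 + 5.81 + 14.4
= −80.89 dBm → −80.9 dBm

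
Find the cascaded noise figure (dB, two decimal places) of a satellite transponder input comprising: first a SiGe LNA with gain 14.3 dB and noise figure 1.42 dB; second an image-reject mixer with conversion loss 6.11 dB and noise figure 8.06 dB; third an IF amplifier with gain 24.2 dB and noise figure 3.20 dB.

2.44 dB

Convert to linear (a loss of L dB is a gain of −L dB): F_i = 10^(NF_i/10), G_i = 10^(G_i,dB/10)
  Stage 1: F_1 = 10^(1.42/10) = 1.387, G_1 = 10^(14.3/10) = 26.92
  Stage 2: F_2 = 10^(8.06/10) = 6.397, G_2 = 10^(−6.11/10) = 0.2449
  Stage 3: F_3 = 10^(3.20/10) = 2.089, G_3 = 10^(24.2/10) = 263.0
Friis cascade:
  F = 1.387 + (6.397 − 1)/26.92 + (2.089 − 1)/6.592 = 1.753
NF = 10 log₁₀(1.753) = 2.44 dB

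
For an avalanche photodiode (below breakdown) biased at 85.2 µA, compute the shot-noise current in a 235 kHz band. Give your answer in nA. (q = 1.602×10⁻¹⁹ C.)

2.53 nA

I_n = √(2qI·B)
2qI·B = 2 × 1.602×10⁻¹⁹ × 8.52×10⁻⁵ × 2.35×10⁵ = 6.42×10⁻¹⁸ A²
I_n = √(6.42×10⁻¹⁸) = 2.53×10⁻⁹ A = 2.53 nA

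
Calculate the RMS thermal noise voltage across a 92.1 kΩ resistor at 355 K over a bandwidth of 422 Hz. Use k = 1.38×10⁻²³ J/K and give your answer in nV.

V_n = √(4kTRB)
4kTRB = 4 × 1.38×10⁻²³ × 355 × 9.21×10⁴ × 4.22×10² = 7.62×10⁻¹³ V²
V_n = √(7.62×10⁻¹³) = 8.73×10⁻⁷ V = 873 nV

873 nV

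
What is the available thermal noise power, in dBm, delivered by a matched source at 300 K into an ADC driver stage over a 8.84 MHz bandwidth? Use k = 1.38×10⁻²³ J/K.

−104.4 dBm

P_n = kTB = 1.38×10⁻²³ × 300 × 8.84×10⁶ = 3.66×10⁻¹⁴ W
In dBm: 10 log₁₀(3.66×10⁻¹⁴ / 10⁻³) = −104.4 dBm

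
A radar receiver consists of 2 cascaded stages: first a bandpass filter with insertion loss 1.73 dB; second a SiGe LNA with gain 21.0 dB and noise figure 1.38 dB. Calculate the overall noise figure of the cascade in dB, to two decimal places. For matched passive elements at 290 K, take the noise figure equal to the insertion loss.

3.11 dB

Convert to linear (a loss of L dB is a gain of −L dB): F_i = 10^(NF_i/10), G_i = 10^(G_i,dB/10)
  Stage 1: F_1 = 10^(1.73/10) = 1.489, G_1 = 10^(−1.73/10) = 0.6714
  Stage 2: F_2 = 10^(1.38/10) = 1.374, G_2 = 10^(21.0/10) = 125.9
Friis cascade:
  F = 1.489 + (1.374 − 1)/0.6714 = 2.046
NF = 10 log₁₀(2.046) = 3.11 dB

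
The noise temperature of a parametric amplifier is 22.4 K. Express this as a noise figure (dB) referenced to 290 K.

0.323 dB

F = 1 + T_e/T₀ = 1 + 22.4/290 = 1.07724
NF = 10 log₁₀(1.07724) = 0.323 dB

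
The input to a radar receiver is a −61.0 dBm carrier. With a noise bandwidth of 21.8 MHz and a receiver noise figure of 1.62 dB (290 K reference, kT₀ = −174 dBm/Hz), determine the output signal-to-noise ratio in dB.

Noise floor: N = −174 + 10 log₁₀(B) + NF
10 log₁₀(2.18×10⁷) = 73.38 dB
N = −174 + 73.38 + 1.62 = −99.00 dBm
SNR = P_sig − N = −61.0 − (−99.00) = 38.00 dB → 38.0 dB

38.0 dB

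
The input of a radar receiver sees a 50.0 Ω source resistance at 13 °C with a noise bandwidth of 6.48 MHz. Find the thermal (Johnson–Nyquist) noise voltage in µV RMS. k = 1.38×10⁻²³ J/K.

2.26 µV

T = 13 °C + 273.15 = 286.15 K
V_n = √(4kTRB)
4kTRB = 4 × 1.38×10⁻²³ × 286.15 × 5.00×10¹ × 6.48×10⁶ = 5.12×10⁻¹² V²
V_n = √(5.12×10⁻¹²) = 2.26×10⁻⁶ V = 2.26 µV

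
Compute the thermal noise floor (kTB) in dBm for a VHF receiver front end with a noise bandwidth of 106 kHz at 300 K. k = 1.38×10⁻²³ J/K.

−123.6 dBm

P_n = kTB = 1.38×10⁻²³ × 300 × 1.06×10⁵ = 4.39×10⁻¹⁶ W
In dBm: 10 log₁₀(4.39×10⁻¹⁶ / 10⁻³) = −123.6 dBm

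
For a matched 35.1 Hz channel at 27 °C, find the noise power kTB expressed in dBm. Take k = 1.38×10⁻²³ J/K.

−158.4 dBm

T = 27 °C + 273.15 = 300.15 K
P_n = kTB = 1.38×10⁻²³ × 300.15 × 3.51×10¹ = 1.45×10⁻¹⁹ W
In dBm: 10 log₁₀(1.45×10⁻¹⁹ / 10⁻³) = −158.4 dBm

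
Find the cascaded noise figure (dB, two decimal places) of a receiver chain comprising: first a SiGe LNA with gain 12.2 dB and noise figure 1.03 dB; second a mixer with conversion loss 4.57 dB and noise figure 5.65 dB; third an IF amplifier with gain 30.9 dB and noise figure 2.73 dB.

Convert to linear (a loss of L dB is a gain of −L dB): F_i = 10^(NF_i/10), G_i = 10^(G_i,dB/10)
  Stage 1: F_1 = 10^(1.03/10) = 1.268, G_1 = 10^(12.2/10) = 16.60
  Stage 2: F_2 = 10^(5.65/10) = 3.673, G_2 = 10^(−4.57/10) = 0.3491
  Stage 3: F_3 = 10^(2.73/10) = 1.875, G_3 = 10^(30.9/10) = 1230
Friis cascade:
  F = 1.268 + (3.673 − 1)/16.60 + (1.875 − 1)/5.794 = 1.580
NF = 10 log₁₀(1.580) = 1.99 dB

1.99 dB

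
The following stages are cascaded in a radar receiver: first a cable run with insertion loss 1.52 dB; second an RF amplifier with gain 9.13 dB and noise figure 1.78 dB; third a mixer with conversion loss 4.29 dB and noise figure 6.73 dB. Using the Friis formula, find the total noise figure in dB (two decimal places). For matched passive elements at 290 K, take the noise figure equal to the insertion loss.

4.44 dB

Convert to linear (a loss of L dB is a gain of −L dB): F_i = 10^(NF_i/10), G_i = 10^(G_i,dB/10)
  Stage 1: F_1 = 10^(1.52/10) = 1.419, G_1 = 10^(−1.52/10) = 0.7047
  Stage 2: F_2 = 10^(1.78/10) = 1.507, G_2 = 10^(9.13/10) = 8.185
  Stage 3: F_3 = 10^(6.73/10) = 4.710, G_3 = 10^(−4.29/10) = 0.3724
Friis cascade:
  F = 1.419 + (1.507 − 1)/0.7047 + (4.710 − 1)/5.768 = 2.781
NF = 10 log₁₀(2.781) = 4.44 dB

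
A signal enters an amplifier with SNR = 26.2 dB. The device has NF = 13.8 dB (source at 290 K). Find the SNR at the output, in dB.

12.4 dB

By definition F = SNR_in/SNR_out, so in dB: SNR_out = SNR_in − NF
SNR_out = 26.2 − 13.8 = 12.4 dB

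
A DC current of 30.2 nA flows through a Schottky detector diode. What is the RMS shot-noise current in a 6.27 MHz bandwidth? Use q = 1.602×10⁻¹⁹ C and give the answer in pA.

I_n = √(2qI·B)
2qI·B = 2 × 1.602×10⁻¹⁹ × 3.02×10⁻⁸ × 6.27×10⁶ = 6.07×10⁻²⁰ A²
I_n = √(6.07×10⁻²⁰) = 2.46×10⁻¹⁰ A = 246 pA

246 pA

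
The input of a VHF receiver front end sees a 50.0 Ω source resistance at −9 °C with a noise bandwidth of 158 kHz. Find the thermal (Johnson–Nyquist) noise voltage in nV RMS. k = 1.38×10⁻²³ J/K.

339 nV

T = −9 °C + 273.15 = 264.15 K
V_n = √(4kTRB)
4kTRB = 4 × 1.38×10⁻²³ × 264.15 × 5.00×10¹ × 1.58×10⁵ = 1.15×10⁻¹³ V²
V_n = √(1.15×10⁻¹³) = 3.39×10⁻⁷ V = 339 nV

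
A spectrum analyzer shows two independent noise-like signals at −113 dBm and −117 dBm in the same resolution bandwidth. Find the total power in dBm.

Convert to linear, add, convert back:
P₁ = 5.01×10⁻¹⁵ W, P₂ = 2.00×10⁻¹⁵ W
P_tot = 7.01×10⁻¹⁵ W → 10 log₁₀(P_tot / 10⁻³) = −111.5 dBm

−111.5 dBm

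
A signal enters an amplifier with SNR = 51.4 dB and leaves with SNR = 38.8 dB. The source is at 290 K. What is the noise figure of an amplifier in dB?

NF (dB) = SNR_in(dB) − SNR_out(dB) when the source is at T₀
NF = 51.4 − 38.8 = 12.6 dB

12.6 dB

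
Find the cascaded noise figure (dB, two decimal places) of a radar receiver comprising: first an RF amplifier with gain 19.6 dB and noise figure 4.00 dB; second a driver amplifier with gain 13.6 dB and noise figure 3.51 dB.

Convert to linear (a loss of L dB is a gain of −L dB): F_i = 10^(NF_i/10), G_i = 10^(G_i,dB/10)
  Stage 1: F_1 = 10^(4.00/10) = 2.512, G_1 = 10^(19.6/10) = 91.20
  Stage 2: F_2 = 10^(3.51/10) = 2.244, G_2 = 10^(13.6/10) = 22.91
Friis cascade:
  F = 2.512 + (2.244 − 1)/91.20 = 2.526
NF = 10 log₁₀(2.526) = 4.02 dB

4.02 dB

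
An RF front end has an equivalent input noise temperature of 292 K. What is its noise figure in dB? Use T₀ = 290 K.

F = 1 + T_e/T₀ = 1 + 292/290 = 2.0069
NF = 10 log₁₀(2.0069) = 3.03 dB

3.03 dB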